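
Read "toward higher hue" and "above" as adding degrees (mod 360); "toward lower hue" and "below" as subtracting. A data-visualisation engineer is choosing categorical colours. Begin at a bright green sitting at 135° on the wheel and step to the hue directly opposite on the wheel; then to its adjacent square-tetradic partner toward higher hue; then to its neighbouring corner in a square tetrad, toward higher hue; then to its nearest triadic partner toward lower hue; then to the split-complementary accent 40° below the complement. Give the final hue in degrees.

complement +180°: 135 + 180 = 315°
square ↑ +90°: 315 + 90 = 405 → 405 − 360 = 45°
square ↑ +90°: 45 + 90 = 135°
triadic ↓ −120°: 135 − 120 = 15°
split-comp 40° ↓ +140°: 15 + 140 = 155°

155°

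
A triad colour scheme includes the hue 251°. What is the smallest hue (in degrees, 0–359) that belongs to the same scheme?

A triad places three hues 120° apart.
The full set through 251° is {11°, 131°, 251°}.

11°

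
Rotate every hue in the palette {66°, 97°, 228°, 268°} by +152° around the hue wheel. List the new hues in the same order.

66 + 152 = 218°
97 + 152 = 249°
228 + 152 = 380 → 380 − 360 = 20°
268 + 152 = 420 → 420 − 360 = 60°

218°, 249°, 20°, 60°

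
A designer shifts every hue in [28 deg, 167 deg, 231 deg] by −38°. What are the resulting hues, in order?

350°, 129°, 193°

28 − 38 = -10 → -10 + 360 = 350°
167 − 38 = 129°
231 − 38 = 193°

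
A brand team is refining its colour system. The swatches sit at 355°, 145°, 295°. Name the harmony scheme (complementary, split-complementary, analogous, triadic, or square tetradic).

Sort the hues: 145°, 295°, 355°.
Successive gaps around the wheel: 150°, 60°, 150°.
Two 150° gaps and one 60° gap — a base hue opposite a pair of accents 30° either side of its complement — is the split-complementary pattern.

split-complementary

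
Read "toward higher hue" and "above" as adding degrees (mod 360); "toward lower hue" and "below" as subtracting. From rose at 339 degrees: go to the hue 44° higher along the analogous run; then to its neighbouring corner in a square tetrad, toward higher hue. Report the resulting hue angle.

analog 44° ↑ +44°: 339 + 44 = 383 → 383 − 360 = 23°
square ↑ +90°: 23 + 90 = 113°

113°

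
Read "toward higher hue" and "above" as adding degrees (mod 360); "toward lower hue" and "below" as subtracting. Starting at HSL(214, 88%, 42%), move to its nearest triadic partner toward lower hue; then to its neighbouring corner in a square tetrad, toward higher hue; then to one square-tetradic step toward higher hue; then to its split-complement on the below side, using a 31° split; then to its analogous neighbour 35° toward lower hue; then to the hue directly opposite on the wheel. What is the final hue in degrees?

208°

triadic ↓ −120°: 214 − 120 = 94°
square ↑ +90°: 94 + 90 = 184°
square ↑ +90°: 184 + 90 = 274°
split-comp 31° ↓ +149°: 274 + 149 = 423 → 423 − 360 = 63°
analog 35° ↓ −35°: 63 − 35 = 28°
complement +180°: 28 + 180 = 208°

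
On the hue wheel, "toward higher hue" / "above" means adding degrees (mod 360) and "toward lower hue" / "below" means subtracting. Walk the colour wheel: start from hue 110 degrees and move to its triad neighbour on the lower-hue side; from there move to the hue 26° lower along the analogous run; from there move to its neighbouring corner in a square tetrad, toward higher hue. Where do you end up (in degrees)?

54°

110 − 120 = -10 → -10 + 360 = 350°   (triadic ↓)
350 − 26 = 324°   (analog 26° ↓)
324 + 90 = 414 → 414 − 360 = 54°   (square ↑)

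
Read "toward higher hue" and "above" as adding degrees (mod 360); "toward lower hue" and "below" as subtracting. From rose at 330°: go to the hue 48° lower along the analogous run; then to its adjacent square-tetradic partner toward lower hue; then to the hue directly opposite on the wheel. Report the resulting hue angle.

12°

330 − 48 = 282°   (analog 48° ↓)
282 − 90 = 192°   (square ↓)
192 + 180 = 372 → 372 − 360 = 12°   (complement)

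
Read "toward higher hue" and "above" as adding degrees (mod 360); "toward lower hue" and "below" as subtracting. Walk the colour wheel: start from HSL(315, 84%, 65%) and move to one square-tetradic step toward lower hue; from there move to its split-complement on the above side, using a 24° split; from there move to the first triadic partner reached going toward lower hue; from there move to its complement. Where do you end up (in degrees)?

129°

315 − 90 = 225°   (square ↓)
225 + 204 = 429 → 429 − 360 = 69°   (split-comp 24° ↑)
69 − 120 = -51 → -51 + 360 = 309°   (triadic ↓)
309 + 180 = 489 → 489 − 360 = 129°   (complement)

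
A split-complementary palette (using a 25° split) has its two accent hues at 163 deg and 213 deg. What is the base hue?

8°

The accents sit 25° either side of the complement, so the complement is their short-arc midpoint on the wheel.
Short-arc midpoint of 163° and 213°: 188°.
Base is 180° from the complement: 188 − 180 = 8°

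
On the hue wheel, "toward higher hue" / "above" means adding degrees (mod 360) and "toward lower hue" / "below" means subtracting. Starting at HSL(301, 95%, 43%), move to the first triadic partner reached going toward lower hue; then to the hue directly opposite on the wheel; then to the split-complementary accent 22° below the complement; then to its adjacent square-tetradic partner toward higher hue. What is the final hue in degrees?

249°

triadic ↓ −120°: 301 − 120 = 181°
complement +180°: 181 + 180 = 361 → 361 − 360 = 1°
split-comp 22° ↓ +158°: 1 + 158 = 159°
square ↑ +90°: 159 + 90 = 249°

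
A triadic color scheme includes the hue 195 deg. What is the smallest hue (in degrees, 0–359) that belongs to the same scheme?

75°

A triad places three hues 120° apart.
The full set through 195° is {75°, 195°, 315°}.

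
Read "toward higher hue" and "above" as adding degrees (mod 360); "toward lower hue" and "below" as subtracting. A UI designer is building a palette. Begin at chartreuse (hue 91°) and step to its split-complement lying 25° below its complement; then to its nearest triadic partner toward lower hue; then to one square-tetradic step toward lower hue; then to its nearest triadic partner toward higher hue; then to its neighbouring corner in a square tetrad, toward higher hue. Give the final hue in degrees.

246°

split-comp 25° ↓ +155°: 91 + 155 = 246°
triadic ↓ −120°: 246 − 120 = 126°
square ↓ −90°: 126 − 90 = 36°
triadic ↑ +120°: 36 + 120 = 156°
square ↑ +90°: 156 + 90 = 246°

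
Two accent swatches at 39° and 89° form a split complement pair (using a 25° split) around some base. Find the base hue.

The accents sit 25° either side of the complement, so the complement is their short-arc midpoint on the wheel.
Short-arc midpoint of 39° and 89°: 64°.
Base is 180° from the complement: 64 − 180 = -116 → -116 + 360 = 244°

244°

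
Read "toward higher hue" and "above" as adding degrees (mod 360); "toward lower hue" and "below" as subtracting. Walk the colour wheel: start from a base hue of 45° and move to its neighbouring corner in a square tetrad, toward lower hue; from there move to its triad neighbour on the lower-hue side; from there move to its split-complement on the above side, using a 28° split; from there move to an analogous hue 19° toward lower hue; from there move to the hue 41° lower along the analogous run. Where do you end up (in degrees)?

square ↓ −90°: 45 − 90 = -45 → -45 + 360 = 315°
triadic ↓ −120°: 315 − 120 = 195°
split-comp 28° ↑ +208°: 195 + 208 = 403 → 403 − 360 = 43°
analog 19° ↓ −19°: 43 − 19 = 24°
analog 41° ↓ −41°: 24 − 41 = -17 → -17 + 360 = 343°

343°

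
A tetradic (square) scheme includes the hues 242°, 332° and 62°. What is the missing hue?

A square tetradic scheme places four hues every 90°.
The full set through 62° is {62°, 152°, 242°, 332°}.
Given {62°, 242°, 332°}, the missing hue is 152°.

152°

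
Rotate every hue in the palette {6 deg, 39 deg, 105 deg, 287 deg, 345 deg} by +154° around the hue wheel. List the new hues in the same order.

160°, 193°, 259°, 81°, 139°

6 + 154 = 160°
39 + 154 = 193°
105 + 154 = 259°
287 + 154 = 441 → 441 − 360 = 81°
345 + 154 = 499 → 499 − 360 = 139°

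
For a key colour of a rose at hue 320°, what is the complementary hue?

140°

320 + 180 = 500 → 500 − 360 = 140°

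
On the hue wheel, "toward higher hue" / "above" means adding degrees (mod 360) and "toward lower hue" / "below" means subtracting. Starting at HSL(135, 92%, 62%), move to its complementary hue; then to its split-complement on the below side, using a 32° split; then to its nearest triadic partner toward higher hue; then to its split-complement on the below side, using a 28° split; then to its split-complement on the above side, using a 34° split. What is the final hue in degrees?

135 + 180 = 315°   (complement)
315 + 148 = 463 → 463 − 360 = 103°   (split-comp 32° ↓)
103 + 120 = 223°   (triadic ↑)
223 + 152 = 375 → 375 − 360 = 15°   (split-comp 28° ↓)
15 + 214 = 229°   (split-comp 34° ↑)

229°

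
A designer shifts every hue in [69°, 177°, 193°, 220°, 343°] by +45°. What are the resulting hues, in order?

69 + 45 = 114°
177 + 45 = 222°
193 + 45 = 238°
220 + 45 = 265°
343 + 45 = 388 → 388 − 360 = 28°

114°, 222°, 238°, 265°, 28°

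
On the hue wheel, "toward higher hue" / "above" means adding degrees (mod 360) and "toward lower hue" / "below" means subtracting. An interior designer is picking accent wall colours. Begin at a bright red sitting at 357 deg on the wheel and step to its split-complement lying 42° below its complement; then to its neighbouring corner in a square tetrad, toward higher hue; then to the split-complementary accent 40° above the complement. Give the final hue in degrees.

split-comp 42° ↓ +138°: 357 + 138 = 495 → 495 − 360 = 135°
square ↑ +90°: 135 + 90 = 225°
split-comp 40° ↑ +220°: 225 + 220 = 445 → 445 − 360 = 85°

85°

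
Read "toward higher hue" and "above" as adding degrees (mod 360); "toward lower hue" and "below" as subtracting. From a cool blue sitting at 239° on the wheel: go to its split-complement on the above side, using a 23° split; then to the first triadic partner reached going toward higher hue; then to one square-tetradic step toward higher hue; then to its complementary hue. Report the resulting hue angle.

239 + 203 = 442 → 442 − 360 = 82°   (split-comp 23° ↑)
82 + 120 = 202°   (triadic ↑)
202 + 90 = 292°   (square ↑)
292 + 180 = 472 → 472 − 360 = 112°   (complement)

112°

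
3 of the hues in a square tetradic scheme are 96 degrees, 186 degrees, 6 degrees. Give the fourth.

276°

A square tetradic scheme places four hues every 90°.
The full set through 6° is {6°, 96°, 186°, 276°}.
Given {6°, 96°, 186°}, the missing hue is 276°.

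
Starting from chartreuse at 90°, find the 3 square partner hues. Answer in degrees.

180°, 270°, and 0°

A square tetradic scheme places four hues every 90°.
90 + 90 = 180°
90 + 180 = 270°
90 + 270 = 360 → 360 − 360 = 0°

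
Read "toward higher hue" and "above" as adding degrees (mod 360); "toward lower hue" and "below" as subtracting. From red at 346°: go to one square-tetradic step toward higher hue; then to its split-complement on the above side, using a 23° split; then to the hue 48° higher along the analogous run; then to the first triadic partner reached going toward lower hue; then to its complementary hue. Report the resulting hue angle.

27°

346 + 90 = 436 → 436 − 360 = 76°   (square ↑)
76 + 203 = 279°   (split-comp 23° ↑)
279 + 48 = 327°   (analog 48° ↑)
327 − 120 = 207°   (triadic ↓)
207 + 180 = 387 → 387 − 360 = 27°   (complement)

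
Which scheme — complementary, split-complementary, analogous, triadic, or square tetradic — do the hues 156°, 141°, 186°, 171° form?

Sort the hues: 141°, 156°, 171°, 186°.
Successive gaps around the wheel: 15°, 15°, 15°, 315°.
A run of hues at equal small steps (15°) with one large closing gap is an analogous group.

analogous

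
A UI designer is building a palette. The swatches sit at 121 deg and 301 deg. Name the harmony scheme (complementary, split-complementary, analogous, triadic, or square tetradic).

complementary

Sort the hues: 121°, 301°.
Successive gaps around the wheel: 180°, 180°.
Two hues 180° apart are complementary.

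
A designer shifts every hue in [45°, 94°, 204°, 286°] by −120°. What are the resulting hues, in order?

45 − 120 = -75 → -75 + 360 = 285°
94 − 120 = -26 → -26 + 360 = 334°
204 − 120 = 84°
286 − 120 = 166°

285°, 334°, 84°, 166°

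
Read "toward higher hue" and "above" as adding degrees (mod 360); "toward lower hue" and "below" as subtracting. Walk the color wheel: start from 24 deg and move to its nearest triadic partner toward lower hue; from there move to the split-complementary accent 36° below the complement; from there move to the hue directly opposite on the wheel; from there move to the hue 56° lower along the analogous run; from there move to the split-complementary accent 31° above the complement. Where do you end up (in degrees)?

23°

24 − 120 = -96 → -96 + 360 = 264°   (triadic ↓)
264 + 144 = 408 → 408 − 360 = 48°   (split-comp 36° ↓)
48 + 180 = 228°   (complement)
228 − 56 = 172°   (analog 56° ↓)
172 + 211 = 383 → 383 − 360 = 23°   (split-comp 31° ↑)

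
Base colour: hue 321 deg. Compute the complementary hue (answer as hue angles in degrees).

141°

The complement sits 180° across the wheel.
321 + 180 = 501 → 501 − 360 = 141°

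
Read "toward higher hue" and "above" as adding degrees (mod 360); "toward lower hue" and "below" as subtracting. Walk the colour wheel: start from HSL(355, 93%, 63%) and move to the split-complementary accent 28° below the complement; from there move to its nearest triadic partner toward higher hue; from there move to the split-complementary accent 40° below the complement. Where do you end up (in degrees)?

47°

split-comp 28° ↓ +152°: 355 + 152 = 507 → 507 − 360 = 147°
triadic ↑ +120°: 147 + 120 = 267°
split-comp 40° ↓ +140°: 267 + 140 = 407 → 407 − 360 = 47°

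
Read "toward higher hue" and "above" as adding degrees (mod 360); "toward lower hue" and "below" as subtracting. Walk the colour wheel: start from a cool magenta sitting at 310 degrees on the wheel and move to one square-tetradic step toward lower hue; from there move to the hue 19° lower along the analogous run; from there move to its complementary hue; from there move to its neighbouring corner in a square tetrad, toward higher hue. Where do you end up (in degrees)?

310 − 90 = 220°   (square ↓)
220 − 19 = 201°   (analog 19° ↓)
201 + 180 = 381 → 381 − 360 = 21°   (complement)
21 + 90 = 111°   (square ↑)

111°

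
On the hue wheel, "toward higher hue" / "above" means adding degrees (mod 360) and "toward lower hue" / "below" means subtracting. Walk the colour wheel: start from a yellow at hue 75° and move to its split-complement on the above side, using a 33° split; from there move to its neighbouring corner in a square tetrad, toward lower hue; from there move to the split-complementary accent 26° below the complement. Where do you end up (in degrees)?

75 + 213 = 288°   (split-comp 33° ↑)
288 − 90 = 198°   (square ↓)
198 + 154 = 352°   (split-comp 26° ↓)

352°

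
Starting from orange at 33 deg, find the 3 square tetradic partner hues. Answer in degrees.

123°, 213°, and 303°

A square tetradic scheme places four hues every 90°.
33 + 90 = 123°
33 + 180 = 213°
33 + 270 = 303°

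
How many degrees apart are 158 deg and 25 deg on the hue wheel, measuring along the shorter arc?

133°

|158 − 25| = 133.
133 ≤ 180, so the shorter arc is 133°.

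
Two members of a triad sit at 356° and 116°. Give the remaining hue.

236°

A triad spaces three hues 120° apart.
The full set is {116°, 236°, 356°}.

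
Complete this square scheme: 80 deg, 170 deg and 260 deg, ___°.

350°

A square tetradic scheme places four hues every 90°.
The full set through 80° is {80°, 170°, 260°, 350°}.
Given {80°, 170°, 260°}, the missing hue is 350°.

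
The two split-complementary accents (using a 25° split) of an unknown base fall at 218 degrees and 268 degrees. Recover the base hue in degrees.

63°

The accents sit 25° either side of the complement, so the complement is their short-arc midpoint on the wheel.
Short-arc midpoint of 218° and 268°: 243°.
Base is 180° from the complement: 243 − 180 = 63°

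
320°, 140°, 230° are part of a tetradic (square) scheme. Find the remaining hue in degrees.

50°

A square tetradic scheme places four hues every 90°.
The full set through 140° is {50°, 140°, 230°, 320°}.
Given {140°, 230°, 320°}, the missing hue is 50°.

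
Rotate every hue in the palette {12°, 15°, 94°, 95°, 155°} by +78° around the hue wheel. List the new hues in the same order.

12 + 78 = 90°
15 + 78 = 93°
94 + 78 = 172°
95 + 78 = 173°
155 + 78 = 233°

90°, 93°, 172°, 173°, 233°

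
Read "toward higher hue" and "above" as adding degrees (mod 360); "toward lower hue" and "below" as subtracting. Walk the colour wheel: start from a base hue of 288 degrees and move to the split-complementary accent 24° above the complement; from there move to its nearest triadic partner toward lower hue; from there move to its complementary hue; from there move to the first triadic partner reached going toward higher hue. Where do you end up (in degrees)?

312°

split-comp 24° ↑ +204°: 288 + 204 = 492 → 492 − 360 = 132°
triadic ↓ −120°: 132 − 120 = 12°
complement +180°: 12 + 180 = 192°
triadic ↑ +120°: 192 + 120 = 312°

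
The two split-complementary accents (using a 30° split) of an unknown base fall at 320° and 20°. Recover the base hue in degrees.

170°

The accents sit 30° either side of the complement, so the complement is their short-arc midpoint on the wheel.
Short-arc midpoint of 320° and 20°: 350°.
Base is 180° from the complement: 350 − 180 = 170°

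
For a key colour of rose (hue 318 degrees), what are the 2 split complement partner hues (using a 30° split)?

108° and 168°

Split-complementary hues sit 30° either side of the complement.
Complement of 318 degrees: 318 + 180 = 498 → 498 − 360 = 138°
138 − 30 = 108°
138 + 30 = 168°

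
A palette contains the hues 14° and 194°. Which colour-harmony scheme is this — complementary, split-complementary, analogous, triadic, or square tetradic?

complementary

Sort the hues: 14°, 194°.
Successive gaps around the wheel: 180°, 180°.
Two hues 180° apart are complementary.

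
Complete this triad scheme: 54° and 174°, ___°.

294°

A triad places three hues 120° apart.
The full set through 54° is {54°, 174°, 294°}.
Given {54°, 174°}, the missing hue is 294°.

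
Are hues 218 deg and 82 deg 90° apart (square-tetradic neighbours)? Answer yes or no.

Angular distance: |218 − 82| = 136 = 136°.
90° apart (square-tetradic neighbours) requires 90°.

no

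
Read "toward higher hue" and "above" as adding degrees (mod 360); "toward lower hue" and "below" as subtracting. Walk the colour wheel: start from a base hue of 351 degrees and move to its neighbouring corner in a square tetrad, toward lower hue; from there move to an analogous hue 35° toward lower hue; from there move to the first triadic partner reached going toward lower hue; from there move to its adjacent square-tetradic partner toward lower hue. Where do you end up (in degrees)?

351 − 90 = 261°   (square ↓)
261 − 35 = 226°   (analog 35° ↓)
226 − 120 = 106°   (triadic ↓)
106 − 90 = 16°   (square ↓)

16°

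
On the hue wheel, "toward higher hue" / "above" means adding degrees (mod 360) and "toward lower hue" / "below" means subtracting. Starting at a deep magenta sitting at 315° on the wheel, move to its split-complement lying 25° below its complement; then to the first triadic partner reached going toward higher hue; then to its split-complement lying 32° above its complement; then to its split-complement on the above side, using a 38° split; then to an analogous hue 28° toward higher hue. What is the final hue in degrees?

315 + 155 = 470 → 470 − 360 = 110°   (split-comp 25° ↓)
110 + 120 = 230°   (triadic ↑)
230 + 212 = 442 → 442 − 360 = 82°   (split-comp 32° ↑)
82 + 218 = 300°   (split-comp 38° ↑)
300 + 28 = 328°   (analog 28° ↑)

328°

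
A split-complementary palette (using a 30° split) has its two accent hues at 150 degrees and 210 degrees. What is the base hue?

The accents sit 30° either side of the complement, so the complement is their short-arc midpoint on the wheel.
Short-arc midpoint of 150° and 210°: 180°.
Base is 180° from the complement: 180 − 180 = 0°

0°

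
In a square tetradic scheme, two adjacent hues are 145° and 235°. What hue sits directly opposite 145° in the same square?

A square tetradic scheme places four hues 90° apart; opposite corners are 180° apart.
145 + 180 = 325°

325°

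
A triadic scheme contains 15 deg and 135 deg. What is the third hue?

A triad spaces three hues 120° apart.
The full set is {15°, 135°, 255°}.

255°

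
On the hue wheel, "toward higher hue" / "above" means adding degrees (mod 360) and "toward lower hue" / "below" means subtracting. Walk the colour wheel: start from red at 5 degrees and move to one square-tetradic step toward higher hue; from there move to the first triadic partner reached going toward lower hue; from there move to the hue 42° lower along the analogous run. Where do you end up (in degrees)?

5 + 90 = 95°   (square ↑)
95 − 120 = -25 → -25 + 360 = 335°   (triadic ↓)
335 − 42 = 293°   (analog 42° ↓)

293°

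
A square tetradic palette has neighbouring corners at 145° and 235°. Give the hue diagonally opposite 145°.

325°

A square tetradic scheme places four hues 90° apart; opposite corners are 180° apart.
145 + 180 = 325°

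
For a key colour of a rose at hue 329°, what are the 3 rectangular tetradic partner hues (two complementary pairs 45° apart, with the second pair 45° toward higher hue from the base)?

14°, 149°, and 194°

A rectangular tetradic uses two complementary pairs 45° apart: offsets 0°, 45°, 180°, 225°.
329 + 45 = 374 → 374 − 360 = 14°
329 + 180 = 509 → 509 − 360 = 149°
329 + 225 = 554 → 554 − 360 = 194°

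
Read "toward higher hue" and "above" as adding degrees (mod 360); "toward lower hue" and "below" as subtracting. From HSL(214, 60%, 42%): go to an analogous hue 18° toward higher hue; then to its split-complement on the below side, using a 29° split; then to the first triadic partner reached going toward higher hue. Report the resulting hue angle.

214 + 18 = 232°   (analog 18° ↑)
232 + 151 = 383 → 383 − 360 = 23°   (split-comp 29° ↓)
23 + 120 = 143°   (triadic ↑)

143°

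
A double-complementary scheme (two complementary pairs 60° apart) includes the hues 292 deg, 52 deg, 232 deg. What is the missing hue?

A rectangular tetradic uses two complementary pairs 60° apart: offsets 0°, 60°, 180°, 240°.
Among {52°, 232°, 292°}, 52° and 232° are a 180° pair.
The remaining hue 292° needs its own complement: 292 + 180 = 472 → 472 − 360 = 112°

112°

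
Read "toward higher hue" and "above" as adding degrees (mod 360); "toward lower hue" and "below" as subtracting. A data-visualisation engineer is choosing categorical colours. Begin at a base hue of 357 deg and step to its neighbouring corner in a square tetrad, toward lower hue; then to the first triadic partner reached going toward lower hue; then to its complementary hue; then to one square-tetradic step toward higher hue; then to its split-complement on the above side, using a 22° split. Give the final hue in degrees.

square ↓ −90°: 357 − 90 = 267°
triadic ↓ −120°: 267 − 120 = 147°
complement +180°: 147 + 180 = 327°
square ↑ +90°: 327 + 90 = 417 → 417 − 360 = 57°
split-comp 22° ↑ +202°: 57 + 202 = 259°

259°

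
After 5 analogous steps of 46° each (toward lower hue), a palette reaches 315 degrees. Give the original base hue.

5 steps of 46° (toward lower hue) give a net shift of −230°.
Start = end − shift: 315 + 230 = 545 → 545 − 360 = 185°

185°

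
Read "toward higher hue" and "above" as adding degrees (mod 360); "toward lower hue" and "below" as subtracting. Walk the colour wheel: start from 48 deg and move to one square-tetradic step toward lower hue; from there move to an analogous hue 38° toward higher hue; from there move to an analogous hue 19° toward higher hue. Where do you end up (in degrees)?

15°

−90° (square ↓): 48 − 90 = -42 → -42 + 360 = 318°
+38° (analog 38° ↑): 318 + 38 = 356°
+19° (analog 19° ↑): 356 + 19 = 375 → 375 − 360 = 15°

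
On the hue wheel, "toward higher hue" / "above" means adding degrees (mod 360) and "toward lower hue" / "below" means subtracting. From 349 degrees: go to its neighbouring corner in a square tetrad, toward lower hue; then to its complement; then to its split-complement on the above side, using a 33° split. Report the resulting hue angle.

square ↓ −90°: 349 − 90 = 259°
complement +180°: 259 + 180 = 439 → 439 − 360 = 79°
split-comp 33° ↑ +213°: 79 + 213 = 292°

292°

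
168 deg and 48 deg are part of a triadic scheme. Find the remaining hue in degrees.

288°

A triad places three hues 120° apart.
The full set through 48° is {48°, 168°, 288°}.
Given {48°, 168°}, the missing hue is 288°.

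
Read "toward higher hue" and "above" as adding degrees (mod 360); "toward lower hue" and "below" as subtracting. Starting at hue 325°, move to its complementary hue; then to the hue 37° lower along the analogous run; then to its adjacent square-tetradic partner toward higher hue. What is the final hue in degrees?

198°

+180° (complement): 325 + 180 = 505 → 505 − 360 = 145°
−37° (analog 37° ↓): 145 − 37 = 108°
+90° (square ↑): 108 + 90 = 198°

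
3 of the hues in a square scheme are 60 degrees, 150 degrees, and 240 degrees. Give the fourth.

A square tetradic scheme places four hues every 90°.
The full set through 60° is {60°, 150°, 240°, 330°}.
Given {60°, 150°, 240°}, the missing hue is 330°.

330°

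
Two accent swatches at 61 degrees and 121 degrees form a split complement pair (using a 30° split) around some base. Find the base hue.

The accents sit 30° either side of the complement, so the complement is their short-arc midpoint on the wheel.
Short-arc midpoint of 61° and 121°: 91°.
Base is 180° from the complement: 91 − 180 = -89 → -89 + 360 = 271°

271°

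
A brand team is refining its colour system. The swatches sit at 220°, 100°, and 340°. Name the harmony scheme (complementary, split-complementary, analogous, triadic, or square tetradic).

Sort the hues: 100°, 220°, 340°.
Successive gaps around the wheel: 120°, 120°, 120°.
Three hues equally spaced 120° apart form a triad.

triadic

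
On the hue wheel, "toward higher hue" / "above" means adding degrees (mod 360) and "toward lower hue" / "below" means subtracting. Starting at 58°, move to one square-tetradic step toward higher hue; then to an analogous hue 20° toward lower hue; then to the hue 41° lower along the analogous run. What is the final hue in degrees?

87°

square ↑ +90°: 58 + 90 = 148°
analog 20° ↓ −20°: 148 − 20 = 128°
analog 41° ↓ −41°: 128 − 41 = 87°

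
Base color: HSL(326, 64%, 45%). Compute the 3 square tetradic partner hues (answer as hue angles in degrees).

A square tetradic scheme places four hues every 90°.
326 + 90 = 416 → 416 − 360 = 56°
326 + 180 = 506 → 506 − 360 = 146°
326 + 270 = 596 → 596 − 360 = 236°

56°, 146°, and 236°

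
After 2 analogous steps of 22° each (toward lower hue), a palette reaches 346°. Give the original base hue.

30°

2 steps of 22° (toward lower hue) give a net shift of −44°.
Start = end − shift: 346 + 44 = 390 → 390 − 360 = 30°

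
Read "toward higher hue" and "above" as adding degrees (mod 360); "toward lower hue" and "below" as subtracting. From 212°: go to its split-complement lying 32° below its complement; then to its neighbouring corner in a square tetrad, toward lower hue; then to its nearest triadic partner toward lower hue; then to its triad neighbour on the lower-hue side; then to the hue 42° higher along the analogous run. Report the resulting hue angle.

212 + 148 = 360 → 360 − 360 = 0°   (split-comp 32° ↓)
0 − 90 = -90 → -90 + 360 = 270°   (square ↓)
270 − 120 = 150°   (triadic ↓)
150 − 120 = 30°   (triadic ↓)
30 + 42 = 72°   (analog 42° ↑)

72°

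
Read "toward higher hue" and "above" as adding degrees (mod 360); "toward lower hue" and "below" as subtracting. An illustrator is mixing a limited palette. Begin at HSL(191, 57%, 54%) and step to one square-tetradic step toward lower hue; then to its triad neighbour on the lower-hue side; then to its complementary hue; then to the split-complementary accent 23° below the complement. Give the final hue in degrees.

318°

square ↓ −90°: 191 − 90 = 101°
triadic ↓ −120°: 101 − 120 = -19 → -19 + 360 = 341°
complement +180°: 341 + 180 = 521 → 521 − 360 = 161°
split-comp 23° ↓ +157°: 161 + 157 = 318°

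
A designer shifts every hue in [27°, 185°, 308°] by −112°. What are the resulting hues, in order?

27 − 112 = -85 → -85 + 360 = 275°
185 − 112 = 73°
308 − 112 = 196°

275°, 73°, 196°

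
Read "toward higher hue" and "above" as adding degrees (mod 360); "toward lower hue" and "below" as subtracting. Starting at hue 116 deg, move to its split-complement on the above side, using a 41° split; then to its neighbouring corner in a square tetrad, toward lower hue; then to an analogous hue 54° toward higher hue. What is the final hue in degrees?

116 + 221 = 337°   (split-comp 41° ↑)
337 − 90 = 247°   (square ↓)
247 + 54 = 301°   (analog 54° ↑)

301°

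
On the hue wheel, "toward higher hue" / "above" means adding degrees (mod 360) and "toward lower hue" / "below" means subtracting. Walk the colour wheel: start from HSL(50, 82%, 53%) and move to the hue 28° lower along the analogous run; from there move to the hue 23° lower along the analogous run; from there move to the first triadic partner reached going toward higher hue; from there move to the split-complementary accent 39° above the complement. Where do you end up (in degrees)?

analog 28° ↓ −28°: 50 − 28 = 22°
analog 23° ↓ −23°: 22 − 23 = -1 → -1 + 360 = 359°
triadic ↑ +120°: 359 + 120 = 479 → 479 − 360 = 119°
split-comp 39° ↑ +219°: 119 + 219 = 338°

338°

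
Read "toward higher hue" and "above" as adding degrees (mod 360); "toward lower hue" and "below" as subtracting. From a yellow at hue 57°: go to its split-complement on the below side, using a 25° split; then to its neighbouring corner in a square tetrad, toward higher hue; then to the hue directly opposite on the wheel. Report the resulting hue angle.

57 + 155 = 212°   (split-comp 25° ↓)
212 + 90 = 302°   (square ↑)
302 + 180 = 482 → 482 − 360 = 122°   (complement)

122°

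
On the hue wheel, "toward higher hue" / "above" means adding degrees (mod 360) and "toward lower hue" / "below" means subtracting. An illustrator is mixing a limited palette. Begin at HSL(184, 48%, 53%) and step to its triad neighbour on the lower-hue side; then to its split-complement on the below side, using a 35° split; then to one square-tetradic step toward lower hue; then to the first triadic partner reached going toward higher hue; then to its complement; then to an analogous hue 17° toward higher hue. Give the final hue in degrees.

76°

184 − 120 = 64°   (triadic ↓)
64 + 145 = 209°   (split-comp 35° ↓)
209 − 90 = 119°   (square ↓)
119 + 120 = 239°   (triadic ↑)
239 + 180 = 419 → 419 − 360 = 59°   (complement)
59 + 17 = 76°   (analog 17° ↑)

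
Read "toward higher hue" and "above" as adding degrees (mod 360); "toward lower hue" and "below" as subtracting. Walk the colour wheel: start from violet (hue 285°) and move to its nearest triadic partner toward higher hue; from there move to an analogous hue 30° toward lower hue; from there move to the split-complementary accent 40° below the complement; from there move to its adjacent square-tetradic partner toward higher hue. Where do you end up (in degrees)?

285 + 120 = 405 → 405 − 360 = 45°   (triadic ↑)
45 − 30 = 15°   (analog 30° ↓)
15 + 140 = 155°   (split-comp 40° ↓)
155 + 90 = 245°   (square ↑)

245°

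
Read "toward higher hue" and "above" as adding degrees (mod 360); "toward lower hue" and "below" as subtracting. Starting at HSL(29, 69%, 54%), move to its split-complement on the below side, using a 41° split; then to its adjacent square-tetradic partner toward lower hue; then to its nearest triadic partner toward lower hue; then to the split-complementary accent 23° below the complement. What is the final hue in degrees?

split-comp 41° ↓ +139°: 29 + 139 = 168°
square ↓ −90°: 168 − 90 = 78°
triadic ↓ −120°: 78 − 120 = -42 → -42 + 360 = 318°
split-comp 23° ↓ +157°: 318 + 157 = 475 → 475 − 360 = 115°

115°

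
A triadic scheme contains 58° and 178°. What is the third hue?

A triad spaces three hues 120° apart.
The full set is {58°, 178°, 298°}.

298°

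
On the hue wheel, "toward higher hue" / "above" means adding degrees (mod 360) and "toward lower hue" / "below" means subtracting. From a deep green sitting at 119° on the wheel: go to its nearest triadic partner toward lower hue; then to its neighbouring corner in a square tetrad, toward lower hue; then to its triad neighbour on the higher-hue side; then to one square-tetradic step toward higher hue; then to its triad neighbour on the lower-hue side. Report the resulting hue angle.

359°

triadic ↓ −120°: 119 − 120 = -1 → -1 + 360 = 359°
square ↓ −90°: 359 − 90 = 269°
triadic ↑ +120°: 269 + 120 = 389 → 389 − 360 = 29°
square ↑ +90°: 29 + 90 = 119°
triadic ↓ −120°: 119 − 120 = -1 → -1 + 360 = 359°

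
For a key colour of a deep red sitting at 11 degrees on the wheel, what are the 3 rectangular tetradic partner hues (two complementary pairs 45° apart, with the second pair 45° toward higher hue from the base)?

A rectangular tetradic uses two complementary pairs 45° apart: offsets 0°, 45°, 180°, 225°.
11 + 45 = 56°
11 + 180 = 191°
11 + 225 = 236°

56°, 191°, 236°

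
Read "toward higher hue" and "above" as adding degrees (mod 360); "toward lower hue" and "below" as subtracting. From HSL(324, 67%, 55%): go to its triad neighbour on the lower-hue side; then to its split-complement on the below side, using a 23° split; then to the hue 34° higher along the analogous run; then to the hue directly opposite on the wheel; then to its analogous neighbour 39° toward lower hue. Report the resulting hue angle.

324 − 120 = 204°   (triadic ↓)
204 + 157 = 361 → 361 − 360 = 1°   (split-comp 23° ↓)
1 + 34 = 35°   (analog 34° ↑)
35 + 180 = 215°   (complement)
215 − 39 = 176°   (analog 39° ↓)

176°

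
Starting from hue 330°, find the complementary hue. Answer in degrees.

150°

The complement sits 180° across the wheel.
330 + 180 = 510 → 510 − 360 = 150°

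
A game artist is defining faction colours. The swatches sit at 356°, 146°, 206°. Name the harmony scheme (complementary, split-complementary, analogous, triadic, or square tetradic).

Sort the hues: 146°, 206°, 356°.
Successive gaps around the wheel: 60°, 150°, 150°.
Two 150° gaps and one 60° gap — a base hue opposite a pair of accents 30° either side of its complement — is the split-complementary pattern.

split-complementary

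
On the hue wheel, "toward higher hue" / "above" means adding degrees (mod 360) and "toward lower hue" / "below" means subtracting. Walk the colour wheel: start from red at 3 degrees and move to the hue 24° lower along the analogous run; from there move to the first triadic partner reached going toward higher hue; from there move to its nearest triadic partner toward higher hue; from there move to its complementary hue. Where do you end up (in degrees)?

analog 24° ↓ −24°: 3 − 24 = -21 → -21 + 360 = 339°
triadic ↑ +120°: 339 + 120 = 459 → 459 − 360 = 99°
triadic ↑ +120°: 99 + 120 = 219°
complement +180°: 219 + 180 = 399 → 399 − 360 = 39°

39°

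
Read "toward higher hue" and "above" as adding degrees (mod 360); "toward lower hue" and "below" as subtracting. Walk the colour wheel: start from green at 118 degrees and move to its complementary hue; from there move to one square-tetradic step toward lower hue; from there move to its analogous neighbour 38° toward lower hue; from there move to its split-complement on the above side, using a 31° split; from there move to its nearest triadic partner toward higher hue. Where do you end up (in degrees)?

141°

+180° (complement): 118 + 180 = 298°
−90° (square ↓): 298 − 90 = 208°
−38° (analog 38° ↓): 208 − 38 = 170°
+211° (split-comp 31° ↑): 170 + 211 = 381 → 381 − 360 = 21°
+120° (triadic ↑): 21 + 120 = 141°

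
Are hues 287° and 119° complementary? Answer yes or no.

Angular distance: |287 − 119| = 168 = 168°.
Complementary requires 180°.

no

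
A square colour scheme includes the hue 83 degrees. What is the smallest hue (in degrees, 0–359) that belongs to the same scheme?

83°

A square tetradic scheme places four hues every 90°.
The full set through 83° is {83°, 173°, 263°, 353°}.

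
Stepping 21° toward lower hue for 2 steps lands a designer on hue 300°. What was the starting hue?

2 steps of 21° (toward lower hue) give a net shift of −42°.
Start = end − shift: 300 + 42 = 342°

342°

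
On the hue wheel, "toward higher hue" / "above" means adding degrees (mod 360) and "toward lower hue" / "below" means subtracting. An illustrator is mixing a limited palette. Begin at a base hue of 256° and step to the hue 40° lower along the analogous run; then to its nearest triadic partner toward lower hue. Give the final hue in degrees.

96°

−40° (analog 40° ↓): 256 − 40 = 216°
−120° (triadic ↓): 216 − 120 = 96°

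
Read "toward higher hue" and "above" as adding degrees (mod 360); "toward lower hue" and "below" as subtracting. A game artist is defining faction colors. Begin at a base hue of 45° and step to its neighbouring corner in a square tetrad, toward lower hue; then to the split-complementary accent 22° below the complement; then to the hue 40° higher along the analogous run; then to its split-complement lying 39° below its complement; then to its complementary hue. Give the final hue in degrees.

114°

square ↓ −90°: 45 − 90 = -45 → -45 + 360 = 315°
split-comp 22° ↓ +158°: 315 + 158 = 473 → 473 − 360 = 113°
analog 40° ↑ +40°: 113 + 40 = 153°
split-comp 39° ↓ +141°: 153 + 141 = 294°
complement +180°: 294 + 180 = 474 → 474 − 360 = 114°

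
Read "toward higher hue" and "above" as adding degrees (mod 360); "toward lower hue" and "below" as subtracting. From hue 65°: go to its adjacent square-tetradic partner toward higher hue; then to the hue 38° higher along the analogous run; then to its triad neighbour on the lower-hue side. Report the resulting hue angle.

73°

+90° (square ↑): 65 + 90 = 155°
+38° (analog 38° ↑): 155 + 38 = 193°
−120° (triadic ↓): 193 − 120 = 73°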